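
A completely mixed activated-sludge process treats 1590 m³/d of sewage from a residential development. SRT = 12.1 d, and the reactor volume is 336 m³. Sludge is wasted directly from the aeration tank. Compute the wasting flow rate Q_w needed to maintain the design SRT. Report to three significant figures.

Q_w ≈ 27.8 m³/d

For wasting at MLVSS concentration, Q_w = V/θ_c = 336.0/12.1 = 27.77 m³/d.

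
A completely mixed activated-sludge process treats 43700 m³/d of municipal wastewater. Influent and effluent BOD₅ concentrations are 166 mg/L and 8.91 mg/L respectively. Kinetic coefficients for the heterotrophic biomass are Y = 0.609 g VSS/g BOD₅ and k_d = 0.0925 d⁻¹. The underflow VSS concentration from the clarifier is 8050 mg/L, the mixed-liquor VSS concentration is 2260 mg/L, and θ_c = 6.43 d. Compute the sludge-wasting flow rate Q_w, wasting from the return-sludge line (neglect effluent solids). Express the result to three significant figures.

Q_w ≈ 326 m³/d

Steady-state biomass mass balance: V·X·(1 + k_d·θ_c) = Y·Q·(S₀ − S)·θ_c, so V = 0.609 × 43700 × (166 − 8.91) × 6.43 / [2260 × (1 + 0.0925 × 6.43)] = 2.69×10^7 / 3604 = 7458 m³.
Q_w = (V·X)/(θ_c X_r) = 7458 × 2260 / (6.43 × 8050) = 325.7 m³/d.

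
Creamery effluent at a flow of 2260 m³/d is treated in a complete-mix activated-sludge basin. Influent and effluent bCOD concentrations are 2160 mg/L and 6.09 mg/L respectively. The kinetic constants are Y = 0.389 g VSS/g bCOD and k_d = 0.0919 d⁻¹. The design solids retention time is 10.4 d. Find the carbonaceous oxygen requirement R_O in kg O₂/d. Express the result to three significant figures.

Observed yield with endogenous decay: Y_obs = Y / (1 + k_d·θ_c) = 0.389 / (1 + 0.0919 × 10.4) = 0.389 / 1.956 = 0.1989 g VSS/g bCOD.
Mass of bCOD removed per day: Q(S₀ − S) = 2260 × 2154 g/m³ = 4868 kg/d.
P_X = Y_obs·Q·(S₀ − S) = 0.1989 × 4868 = 968.2 kg VSS/d.
Carbonaceous O₂ demand = substrate oxidised − cell-mass equivalent = 4868 − 1.42 × 968.2 = 3493 kg O₂/d.

R_O ≈ 3490 kg O₂/d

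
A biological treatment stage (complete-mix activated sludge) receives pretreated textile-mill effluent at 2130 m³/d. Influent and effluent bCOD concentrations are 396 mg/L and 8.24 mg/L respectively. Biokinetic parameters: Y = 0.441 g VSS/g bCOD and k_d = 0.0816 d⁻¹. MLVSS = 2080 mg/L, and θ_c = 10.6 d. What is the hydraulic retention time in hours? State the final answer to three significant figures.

τ ≈ 11.2 h

Rearranging the biomass balance for a CMAS with decay, V = Y·Q·ΔS·θ_c / [X·(1+k_d θ_c)] = 0.441 × 2130 × (396 − 8.24) × 10.6 / [2080 × (1 + 0.0816 × 10.6)] = 3.86×10^6 / 3879 = 995.3 m³.
τ = V/Q = 995.3/2130 = 0.4673 d, or 11.21 h.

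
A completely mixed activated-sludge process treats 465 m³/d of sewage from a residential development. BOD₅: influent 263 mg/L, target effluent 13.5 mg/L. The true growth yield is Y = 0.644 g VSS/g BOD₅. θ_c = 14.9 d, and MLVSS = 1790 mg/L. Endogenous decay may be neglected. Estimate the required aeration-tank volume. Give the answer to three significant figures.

Biomass mass balance (decay neglected): V·X = Y·Q·(S₀ − S)·θ_c, so V = 0.644 × 465 × (263 − 13.5) × 14.9 / 1790 = 621.9 m³.

V ≈ 622 m³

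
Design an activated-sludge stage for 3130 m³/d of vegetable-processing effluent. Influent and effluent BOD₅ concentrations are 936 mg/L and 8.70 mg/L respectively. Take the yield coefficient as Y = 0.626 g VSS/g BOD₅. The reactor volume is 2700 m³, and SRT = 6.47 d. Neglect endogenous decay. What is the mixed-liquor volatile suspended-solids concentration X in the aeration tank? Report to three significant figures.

From V·X = Y·Q·(S₀ − S)·θ_c (decay neglected): X = 0.626 × 3130 × (936 − 8.70) × 6.47 / 2700 = 4354 mg/L.

X ≈ 4350 mg/L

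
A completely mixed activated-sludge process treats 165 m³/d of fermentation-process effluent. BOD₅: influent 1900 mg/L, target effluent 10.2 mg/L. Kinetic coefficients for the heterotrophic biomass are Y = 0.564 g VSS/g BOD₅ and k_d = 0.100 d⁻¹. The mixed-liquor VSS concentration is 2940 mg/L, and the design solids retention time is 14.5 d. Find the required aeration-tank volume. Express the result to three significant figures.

V ≈ 354 m³

Steady-state biomass mass balance: V·X·(1 + k_d·θ_c) = Y·Q·(S₀ − S)·θ_c, so V = 0.564 × 165 × (1900 − 10.2) × 14.5 / [2940 × (1 + 0.100 × 14.5)] = 2.55×10^6 / 7203 = 354.0 m³.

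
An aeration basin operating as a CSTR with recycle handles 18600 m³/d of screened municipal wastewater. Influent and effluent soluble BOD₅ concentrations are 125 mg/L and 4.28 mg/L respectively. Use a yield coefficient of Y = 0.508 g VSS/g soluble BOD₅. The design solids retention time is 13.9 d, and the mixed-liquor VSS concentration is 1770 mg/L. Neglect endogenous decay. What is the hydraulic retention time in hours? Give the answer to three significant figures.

τ ≈ 11.6 h

With k_d = 0 the design equation reduces to V = Y Q (S₀−S) θ_c / X = 0.508 × 18600 × (125 − 4.28) × 13.9 / 1770 = 8958 m³.
HRT = V/Q = 8958 m³ / 18600 m³·d⁻¹ = 0.4816 d × 24 = 11.56 h.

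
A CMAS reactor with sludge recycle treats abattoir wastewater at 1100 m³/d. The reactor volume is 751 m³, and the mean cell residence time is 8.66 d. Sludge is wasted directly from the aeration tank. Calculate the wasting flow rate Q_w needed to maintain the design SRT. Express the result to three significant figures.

With mixed-liquor wasting, θ_c = V/Q_w, so Q_w = V/θ_c = 751.0/8.66 = 86.72 m³/d.

Q_w ≈ 86.7 m³/d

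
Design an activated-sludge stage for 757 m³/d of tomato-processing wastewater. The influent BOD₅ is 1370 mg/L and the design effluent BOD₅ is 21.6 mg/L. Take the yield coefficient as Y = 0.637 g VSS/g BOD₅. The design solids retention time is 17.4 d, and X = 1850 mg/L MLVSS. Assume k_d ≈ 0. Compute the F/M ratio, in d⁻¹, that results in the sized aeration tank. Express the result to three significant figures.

F/M ≈ 0.0917 d⁻¹

Biomass mass balance (decay neglected): V·X = Y·Q·(S₀ − S)·θ_c, so V = 0.637 × 757 × (1370 − 21.6) × 17.4 / 1850 = 6115 m³.
F/M = applied load / biomass = Q·S₀/(V·X) = 757 × 1370 / (6115 × 1850) = 0.09167 d⁻¹.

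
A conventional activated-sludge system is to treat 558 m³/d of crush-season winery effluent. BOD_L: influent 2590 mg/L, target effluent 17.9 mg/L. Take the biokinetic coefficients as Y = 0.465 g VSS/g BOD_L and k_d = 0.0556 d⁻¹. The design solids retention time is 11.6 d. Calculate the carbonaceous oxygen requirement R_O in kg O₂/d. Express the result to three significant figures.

Observed yield with endogenous decay: Y_obs = Y / (1 + k_d·θ_c) = 0.465 / (1 + 0.0556 × 11.6) = 0.465 / 1.645 = 0.2827 g VSS/g BOD_L.
ΔS = 2590 − 17.9 = 2572 mg/L, so the substrate removal rate is 558 × 2572/1000 = 1435 kg BOD_L/d.
Net sludge production P_X = 0.2827 × 1435 = 405.7 kg VSS/d.
R_O = Q·(S₀ − S) − 1.42·P_X = 1435 − 1.42 × 405.7 = 859.1 kg O₂/d.

R_O ≈ 859 kg O₂/d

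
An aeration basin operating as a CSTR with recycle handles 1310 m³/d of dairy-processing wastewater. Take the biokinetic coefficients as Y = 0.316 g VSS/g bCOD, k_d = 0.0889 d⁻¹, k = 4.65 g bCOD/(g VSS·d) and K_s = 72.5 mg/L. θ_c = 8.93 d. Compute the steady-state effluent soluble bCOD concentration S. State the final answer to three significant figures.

For a completely mixed reactor with recycle the Lawrence–McCarty relation gives S = K_s·(1 + k_d·θ_c) / [θ_c·(Y·k − k_d) − 1] = 72.5 × (1 + 0.0889 × 8.93) / [8.93 × (0.316 × 4.65 − 0.0889) − 1] = 130.1 / 11.33 = 11.48 mg/L.

S ≈ 11.5 mg/L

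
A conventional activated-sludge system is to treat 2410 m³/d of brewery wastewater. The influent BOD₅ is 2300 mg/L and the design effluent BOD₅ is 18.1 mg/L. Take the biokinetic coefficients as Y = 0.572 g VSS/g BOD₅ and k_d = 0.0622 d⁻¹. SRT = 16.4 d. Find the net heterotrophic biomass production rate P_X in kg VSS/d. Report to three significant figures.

Correct the yield for decay: Y_obs = Y/(1 + k_d θ_c) = 0.572 / (1 + 0.0622 × 16.4) = 0.572 / 2.020 = 0.2832.
Q·(S₀ − S) = 2410 × (2300 − 18.1) × 10⁻³ = 5499 kg/d removed.
Biomass produced: P_X = Y_obs·Q·ΔS = 0.2832 × 5499 ≈ 1557 kg VSS/d.

P_X ≈ 1560 kg VSS/d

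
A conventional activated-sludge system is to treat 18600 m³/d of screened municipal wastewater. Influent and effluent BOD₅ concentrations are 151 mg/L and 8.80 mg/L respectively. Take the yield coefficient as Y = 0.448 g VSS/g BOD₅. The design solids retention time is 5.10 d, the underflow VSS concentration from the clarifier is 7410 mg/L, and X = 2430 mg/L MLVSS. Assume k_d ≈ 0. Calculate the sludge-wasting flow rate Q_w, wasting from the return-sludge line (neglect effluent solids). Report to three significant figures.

V·X = Y·Q·ΔS·θ_c gives V = 0.448 × 18600 × (151 − 8.80) × 5.10 / 2430 = 2487 m³.
θ_c = V·X/(Q_w·X_r) when wasting from the recycle, so Q_w = V·X/(θ_c·X_r) = 2487 × 2430 / (5.10 × 7410) = 159.9 m³/d.

Q_w ≈ 160 m³/d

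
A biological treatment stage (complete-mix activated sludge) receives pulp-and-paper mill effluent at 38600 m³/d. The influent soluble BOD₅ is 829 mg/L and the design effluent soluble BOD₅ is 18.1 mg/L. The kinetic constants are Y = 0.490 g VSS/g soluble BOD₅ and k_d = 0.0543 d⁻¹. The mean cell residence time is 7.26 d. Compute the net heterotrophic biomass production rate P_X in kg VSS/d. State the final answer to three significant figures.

Observed yield with endogenous decay: Y_obs = Y / (1 + k_d·θ_c) = 0.490 / (1 + 0.0543 × 7.26) = 0.490 / 1.394 = 0.3515 g VSS/g soluble BOD₅.
ΔS = 829 − 18.1 = 810.9 mg/L, so the substrate removal rate is 38600 × 810.9/1000 = 31301 kg soluble BOD₅/d.
Net biomass production P_X = Y_obs × Q·(S₀ − S) = 0.3515 × 31301 = 11001 kg VSS/d.

P_X ≈ 11000 kg VSS/d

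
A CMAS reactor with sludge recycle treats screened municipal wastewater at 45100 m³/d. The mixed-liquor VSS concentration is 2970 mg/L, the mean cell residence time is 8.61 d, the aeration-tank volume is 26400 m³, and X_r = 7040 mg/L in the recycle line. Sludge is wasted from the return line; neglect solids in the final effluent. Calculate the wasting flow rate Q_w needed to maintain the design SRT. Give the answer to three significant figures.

Q_w ≈ 1290 m³/d

Q_w = (V·X)/(θ_c X_r) = 26400 × 2970 / (8.61 × 7040) = 1294 m³/d.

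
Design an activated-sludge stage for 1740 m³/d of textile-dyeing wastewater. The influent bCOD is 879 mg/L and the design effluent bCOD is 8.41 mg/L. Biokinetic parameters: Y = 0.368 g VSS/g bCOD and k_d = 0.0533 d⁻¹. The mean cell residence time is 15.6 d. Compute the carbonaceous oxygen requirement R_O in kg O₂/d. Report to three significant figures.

R_O ≈ 1080 kg O₂/d

Y_obs = Y / (1 + k_d θ_c) = 0.368 / (1 + 0.0533 × 15.6) = 0.368 / 1.831 = 0.2009.
Substrate removed = Q·(S₀ − S) = 1740 m³/d × (879 − 8.41) g/m³ = 1.51×10^6 g/d = 1515 kg/d.
Biomass synthesised: P_X = Y_obs × 1515 = 304.4 kg VSS/d.
R_O = Q·(S₀ − S) − 1.42·P_X = 1515 − 1.42 × 304.4 = 1083 kg O₂/d.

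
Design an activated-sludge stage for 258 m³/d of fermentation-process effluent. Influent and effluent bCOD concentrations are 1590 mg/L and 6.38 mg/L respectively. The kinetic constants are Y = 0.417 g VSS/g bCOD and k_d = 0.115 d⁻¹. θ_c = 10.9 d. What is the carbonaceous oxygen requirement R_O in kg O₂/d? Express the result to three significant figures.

Y_obs = Y / (1 + k_d θ_c) = 0.417 / (1 + 0.115 × 10.9) = 0.417 / 2.253 = 0.1850.
Substrate removed = Q·(S₀ − S) = 258 m³/d × (1590 − 6.38) g/m³ = 4.09×10^5 g/d = 408.6 kg/d.
P_X = Y_obs·Q·(S₀ − S) = 0.1850 × 408.6 = 75.60 kg VSS/d.
R_O = Q·(S₀ − S) − 1.42·P_X = 408.6 − 1.42 × 75.60 = 301.2 kg O₂/d.

R_O ≈ 301 kg O₂/d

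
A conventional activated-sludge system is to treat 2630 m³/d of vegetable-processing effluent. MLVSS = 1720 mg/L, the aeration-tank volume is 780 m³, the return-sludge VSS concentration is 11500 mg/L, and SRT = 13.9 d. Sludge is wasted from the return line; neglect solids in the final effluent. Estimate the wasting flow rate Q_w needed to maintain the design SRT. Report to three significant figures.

θ_c = V·X/(Q_w·X_r) when wasting from the recycle, so Q_w = V·X/(θ_c·X_r) = 780.0 × 1720 / (13.9 × 11500) = 8.393 m³/d.

Q_w ≈ 8.39 m³/d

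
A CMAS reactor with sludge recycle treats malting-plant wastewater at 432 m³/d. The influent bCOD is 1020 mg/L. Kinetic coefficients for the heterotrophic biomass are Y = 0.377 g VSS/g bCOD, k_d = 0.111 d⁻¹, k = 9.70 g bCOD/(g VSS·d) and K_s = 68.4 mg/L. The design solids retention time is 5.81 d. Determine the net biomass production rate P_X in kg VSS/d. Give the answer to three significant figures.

P_X ≈ 100 kg VSS/d

From the Monod/SRT balance for a CMAS, S = K_s·(1+k_d θ_c)/[θ_c·(Y k − k_d) − 1] = 68.4 × (1 + 0.111 × 5.81) / [5.81 × (0.377 × 9.70 − 0.111) − 1] = 112.5 / 19.60 = 5.740 mg/L.
Correct the yield for decay: Y_obs = Y/(1 + k_d θ_c) = 0.377 / (1 + 0.111 × 5.81) = 0.377 / 1.645 = 0.2292.
Substrate removed = Q·(S₀ − S) = 432 m³/d × (1020 − 5.74) g/m³ = 4.38×10^5 g/d = 438.2 kg/d.
So the net sludge growth is P_X = 0.2292 × 438.2 = 100.4 kg VSS/d.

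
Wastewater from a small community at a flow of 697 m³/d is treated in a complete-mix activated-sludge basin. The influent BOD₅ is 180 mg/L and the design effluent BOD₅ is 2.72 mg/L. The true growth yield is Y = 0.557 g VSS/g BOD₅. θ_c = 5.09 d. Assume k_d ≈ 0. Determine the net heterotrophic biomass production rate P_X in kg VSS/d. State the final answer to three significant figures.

With endogenous decay neglected, the observed yield equals the true yield: Y_obs = Y = 0.557 g VSS/g BOD₅.
ΔS = 180 − 2.72 = 177.3 mg/L, so the substrate removal rate is 697 × 177.3/1000 = 123.6 kg BOD₅/d.
Net biomass production P_X = Y_obs × Q·(S₀ − S) = 0.5570 × 123.6 = 68.83 kg VSS/d.

P_X ≈ 68.8 kg VSS/d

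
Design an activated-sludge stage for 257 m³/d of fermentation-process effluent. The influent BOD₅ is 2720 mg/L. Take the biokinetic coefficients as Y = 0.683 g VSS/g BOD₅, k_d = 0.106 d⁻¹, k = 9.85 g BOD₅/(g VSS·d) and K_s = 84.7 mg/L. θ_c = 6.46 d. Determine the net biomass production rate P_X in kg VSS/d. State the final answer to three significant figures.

Effluent substrate depends only on kinetics and SRT: S = K_s(1 + k_d θ_c) / [θ_c(Yk − k_d) − 1] = 84.7 × (1 + 0.106 × 6.46) / [6.46 × (0.683 × 9.85 − 0.106) − 1] = 142.7 / 41.78 = 3.416 mg/L.
The observed yield is Y_obs = Y/(1 + k_d·θ_c) = 0.683 / (1 + 0.106 × 6.46) = 0.683 / 1.685 = 0.4054 g VSS per g BOD₅ removed.
Mass of BOD₅ removed per day: Q(S₀ − S) = 257 × 2717 g/m³ = 698.2 kg/d.
P_X = Y_obs · Q(S₀ − S) = 0.4054 × 698.2 = 283.0 kg VSS/d.

P_X ≈ 283 kg VSS/d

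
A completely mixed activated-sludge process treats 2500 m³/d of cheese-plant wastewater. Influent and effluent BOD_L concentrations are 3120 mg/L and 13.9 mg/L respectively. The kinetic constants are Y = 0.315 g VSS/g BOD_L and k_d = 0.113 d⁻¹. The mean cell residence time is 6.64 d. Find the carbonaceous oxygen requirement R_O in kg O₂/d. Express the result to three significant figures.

R_O ≈ 5780 kg O₂/d

Correct the yield for decay: Y_obs = Y/(1 + k_d θ_c) = 0.315 / (1 + 0.113 × 6.64) = 0.315 / 1.750 = 0.1800.
Q·(S₀ − S) = 2500 × (3120 − 13.9) × 10⁻³ = 7765 kg/d removed.
Biomass synthesised: P_X = Y_obs × 7765 = 1397 kg VSS/d.
Carbonaceous O₂ demand = substrate oxidised − cell-mass equivalent = 7765 − 1.42 × 1397 = 5781 kg O₂/d.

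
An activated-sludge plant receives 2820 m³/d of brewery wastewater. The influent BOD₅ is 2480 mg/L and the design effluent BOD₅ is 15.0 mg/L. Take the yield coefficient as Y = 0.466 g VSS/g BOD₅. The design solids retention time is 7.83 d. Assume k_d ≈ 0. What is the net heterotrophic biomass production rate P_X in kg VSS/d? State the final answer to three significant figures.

P_X ≈ 3240 kg VSS/d

With endogenous decay neglected, the observed yield equals the true yield: Y_obs = Y = 0.466 g VSS/g BOD₅.
Substrate removed = Q·(S₀ − S) = 2820 m³/d × (2480 − 15.0) g/m³ = 6.95×10^6 g/d = 6951 kg/d.
So the net sludge growth is P_X = 0.4660 × 6951 = 3239 kg VSS/d.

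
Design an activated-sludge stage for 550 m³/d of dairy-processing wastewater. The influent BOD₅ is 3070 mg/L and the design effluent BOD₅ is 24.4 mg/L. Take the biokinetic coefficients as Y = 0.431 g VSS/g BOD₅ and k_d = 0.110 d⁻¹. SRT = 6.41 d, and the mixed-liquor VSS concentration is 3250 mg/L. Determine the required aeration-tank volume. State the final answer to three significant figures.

V ≈ 835 m³

Rearranging the biomass balance for a CMAS with decay, V = Y·Q·ΔS·θ_c / [X·(1+k_d θ_c)] = 0.431 × 550 × (3070 − 24.4) × 6.41 / [3250 × (1 + 0.110 × 6.41)] = 4.63×10^6 / 5542 = 835.1 m³.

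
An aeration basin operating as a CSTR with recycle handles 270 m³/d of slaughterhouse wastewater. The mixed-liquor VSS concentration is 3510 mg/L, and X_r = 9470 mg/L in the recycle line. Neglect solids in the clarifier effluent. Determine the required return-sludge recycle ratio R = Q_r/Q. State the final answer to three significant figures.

Solids balance on the clarifier gives (1+R)X = R·X_r, so R = X/(X_r − X) = 3510 / (9470 − 3510) = 0.5889.

R ≈ 0.589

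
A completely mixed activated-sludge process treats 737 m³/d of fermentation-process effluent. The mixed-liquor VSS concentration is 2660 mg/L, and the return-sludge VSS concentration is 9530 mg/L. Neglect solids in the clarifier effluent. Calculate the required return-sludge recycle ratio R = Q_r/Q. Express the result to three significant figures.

Solids balance on the clarifier gives (1+R)X = R·X_r, so R = X/(X_r − X) = 2660 / (9530 − 2660) = 0.3872.

R ≈ 0.387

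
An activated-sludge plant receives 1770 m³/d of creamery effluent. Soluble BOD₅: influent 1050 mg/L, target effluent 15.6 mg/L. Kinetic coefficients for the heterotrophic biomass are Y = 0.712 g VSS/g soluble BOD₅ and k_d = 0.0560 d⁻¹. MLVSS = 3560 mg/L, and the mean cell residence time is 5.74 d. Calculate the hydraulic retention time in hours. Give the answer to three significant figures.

Rearranging the biomass balance for a CMAS with decay, V = Y·Q·ΔS·θ_c / [X·(1+k_d θ_c)] = 0.712 × 1770 × (1050 − 15.6) × 5.74 / [3560 × (1 + 0.0560 × 5.74)] = 7.48×10^6 / 4704 = 1591 m³.
Hydraulic retention time τ = V/Q = 1591 / 1770 = 0.8986 d = 21.57 h.

τ ≈ 21.6 h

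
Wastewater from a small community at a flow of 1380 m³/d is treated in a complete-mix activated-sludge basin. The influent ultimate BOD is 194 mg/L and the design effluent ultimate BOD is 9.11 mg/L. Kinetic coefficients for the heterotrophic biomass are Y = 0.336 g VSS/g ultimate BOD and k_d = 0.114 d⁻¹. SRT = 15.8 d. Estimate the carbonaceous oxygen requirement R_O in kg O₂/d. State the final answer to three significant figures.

Observed yield with endogenous decay: Y_obs = Y / (1 + k_d·θ_c) = 0.336 / (1 + 0.114 × 15.8) = 0.336 / 2.801 = 0.1199 g VSS/g ultimate BOD.
Q·(S₀ − S) = 1380 × (194 − 9.11) × 10⁻³ = 255.1 kg/d removed.
Biomass synthesised: P_X = Y_obs × 255.1 = 30.60 kg VSS/d.
Carbonaceous O₂ demand = substrate oxidised − cell-mass equivalent = 255.1 − 1.42 × 30.60 = 211.7 kg O₂/d.

R_O ≈ 212 kg O₂/d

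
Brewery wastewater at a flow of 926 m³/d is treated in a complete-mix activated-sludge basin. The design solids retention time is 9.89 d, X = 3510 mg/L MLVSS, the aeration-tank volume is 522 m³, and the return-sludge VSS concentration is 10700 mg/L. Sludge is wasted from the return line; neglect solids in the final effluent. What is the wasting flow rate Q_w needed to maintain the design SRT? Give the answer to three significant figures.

θ_c = V·X/(Q_w·X_r) when wasting from the recycle, so Q_w = V·X/(θ_c·X_r) = 522.0 × 3510 / (9.89 × 10700) = 17.31 m³/d.

Q_w ≈ 17.3 m³/d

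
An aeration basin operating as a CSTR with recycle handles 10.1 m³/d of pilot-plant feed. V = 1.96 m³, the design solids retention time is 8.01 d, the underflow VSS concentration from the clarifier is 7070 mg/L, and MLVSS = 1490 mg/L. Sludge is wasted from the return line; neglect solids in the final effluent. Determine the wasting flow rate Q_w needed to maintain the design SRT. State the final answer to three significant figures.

θ_c = V·X/(Q_w·X_r) when wasting from the recycle, so Q_w = V·X/(θ_c·X_r) = 1.960 × 1490 / (8.01 × 7070) = 0.05157 m³/d.

Q_w ≈ 0.0516 m³/d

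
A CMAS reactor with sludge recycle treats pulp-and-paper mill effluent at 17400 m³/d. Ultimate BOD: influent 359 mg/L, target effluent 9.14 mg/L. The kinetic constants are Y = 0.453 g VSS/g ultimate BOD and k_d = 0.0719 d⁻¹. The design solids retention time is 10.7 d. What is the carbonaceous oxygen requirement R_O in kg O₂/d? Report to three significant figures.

R_O ≈ 3870 kg O₂/d

The observed yield is Y_obs = Y/(1 + k_d·θ_c) = 0.453 / (1 + 0.0719 × 10.7) = 0.453 / 1.769 = 0.2560 g VSS per g ultimate BOD removed.
ΔS = 359 − 9.14 = 349.9 mg/L, so the substrate removal rate is 17400 × 349.9/1000 = 6088 kg ultimate BOD/d.
Net sludge production P_X = 0.2560 × 6088 = 1559 kg VSS/d.
R_O = Q·(S₀ − S) − 1.42·P_X = 6088 − 1.42 × 1559 = 3874 kg O₂/d.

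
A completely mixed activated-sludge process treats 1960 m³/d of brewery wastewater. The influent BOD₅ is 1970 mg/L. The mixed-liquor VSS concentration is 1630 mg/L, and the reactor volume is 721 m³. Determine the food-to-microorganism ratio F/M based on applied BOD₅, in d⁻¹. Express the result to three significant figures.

F/M ≈ 3.29 d⁻¹

F/M = Q·S₀ / (V·X) = 1960 × 1970 / (721.0 × 1630) = 3.285 g BOD₅·(g VSS·d)⁻¹.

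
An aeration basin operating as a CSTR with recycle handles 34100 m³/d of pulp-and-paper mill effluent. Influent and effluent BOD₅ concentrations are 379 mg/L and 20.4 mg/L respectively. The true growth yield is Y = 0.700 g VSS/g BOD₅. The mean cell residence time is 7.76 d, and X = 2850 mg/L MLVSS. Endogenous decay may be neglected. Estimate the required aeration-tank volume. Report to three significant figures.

With k_d = 0 the design equation reduces to V = Y Q (S₀−S) θ_c / X = 0.700 × 34100 × (379 − 20.4) × 7.76 / 2850 = 23307 m³.

V ≈ 23300 m³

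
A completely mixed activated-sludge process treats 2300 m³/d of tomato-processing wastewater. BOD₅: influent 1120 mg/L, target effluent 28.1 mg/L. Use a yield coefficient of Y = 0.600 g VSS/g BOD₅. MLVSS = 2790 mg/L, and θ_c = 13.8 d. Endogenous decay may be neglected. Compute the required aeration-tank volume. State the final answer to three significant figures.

V ≈ 7450 m³

With k_d = 0 the design equation reduces to V = Y Q (S₀−S) θ_c / X = 0.600 × 2300 × (1120 − 28.1) × 13.8 / 2790 = 7453 m³.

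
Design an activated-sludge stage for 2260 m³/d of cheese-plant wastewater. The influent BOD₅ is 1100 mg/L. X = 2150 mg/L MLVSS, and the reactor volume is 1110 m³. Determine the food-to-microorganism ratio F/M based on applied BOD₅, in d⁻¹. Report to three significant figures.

Food-to-microorganism ratio F/M = Q S₀ / (V X) = 2260 × 1100 / (1110 × 2150) = 1.042 d⁻¹.

F/M ≈ 1.04 d⁻¹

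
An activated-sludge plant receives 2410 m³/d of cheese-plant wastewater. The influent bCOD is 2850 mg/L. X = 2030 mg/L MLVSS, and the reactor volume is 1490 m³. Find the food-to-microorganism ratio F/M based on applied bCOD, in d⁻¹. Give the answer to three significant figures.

F/M ≈ 2.27 d⁻¹

F/M = Q·S₀ / (V·X) = 2410 × 2850 / (1490 × 2030) = 2.271 g bCOD·(g VSS·d)⁻¹.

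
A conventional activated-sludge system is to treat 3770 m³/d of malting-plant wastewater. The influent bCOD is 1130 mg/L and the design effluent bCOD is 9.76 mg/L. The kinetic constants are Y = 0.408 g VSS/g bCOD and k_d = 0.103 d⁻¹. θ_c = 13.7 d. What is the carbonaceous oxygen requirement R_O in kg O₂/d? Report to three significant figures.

Correct the yield for decay: Y_obs = Y/(1 + k_d θ_c) = 0.408 / (1 + 0.103 × 13.7) = 0.408 / 2.411 = 0.1692.
Substrate removed = Q·(S₀ − S) = 3770 m³/d × (1130 − 9.76) g/m³ = 4.22×10^6 g/d = 4223 kg/d.
P_X = Y_obs·Q·(S₀ − S) = 0.1692 × 4223 = 714.7 kg VSS/d.
R_O = Q·ΔS − 1.42 P_X = 4223 − 1015 = 3208 kg O₂/d.

R_O ≈ 3210 kg O₂/d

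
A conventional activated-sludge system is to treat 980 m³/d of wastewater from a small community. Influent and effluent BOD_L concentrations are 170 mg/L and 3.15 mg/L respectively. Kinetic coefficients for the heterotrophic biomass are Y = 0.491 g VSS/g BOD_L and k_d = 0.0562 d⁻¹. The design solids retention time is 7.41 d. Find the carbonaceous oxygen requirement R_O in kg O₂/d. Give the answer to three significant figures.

Observed yield with endogenous decay: Y_obs = Y / (1 + k_d·θ_c) = 0.491 / (1 + 0.0562 × 7.41) = 0.491 / 1.416 = 0.3466 g VSS/g BOD_L.
ΔS = 170 − 3.15 = 166.8 mg/L, so the substrate removal rate is 980 × 166.8/1000 = 163.5 kg BOD_L/d.
P_X = Y_obs·Q·(S₀ − S) = 0.3466 × 163.5 = 56.68 kg VSS/d.
R_O = Q·(S₀ − S) − 1.42·P_X = 163.5 − 1.42 × 56.68 = 83.03 kg O₂/d.

R_O ≈ 83.0 kg O₂/d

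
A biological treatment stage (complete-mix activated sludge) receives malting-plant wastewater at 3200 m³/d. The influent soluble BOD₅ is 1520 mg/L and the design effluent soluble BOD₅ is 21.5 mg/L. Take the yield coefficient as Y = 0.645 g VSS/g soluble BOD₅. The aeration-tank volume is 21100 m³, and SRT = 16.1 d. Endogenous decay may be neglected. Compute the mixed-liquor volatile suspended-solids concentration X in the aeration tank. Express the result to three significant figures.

X = Y·Q·ΔS·θ_c / V = 0.645 × 3200 × (1520 − 21.5) × 16.1 / 21100 = 2360 mg/L.

X ≈ 2360 mg/L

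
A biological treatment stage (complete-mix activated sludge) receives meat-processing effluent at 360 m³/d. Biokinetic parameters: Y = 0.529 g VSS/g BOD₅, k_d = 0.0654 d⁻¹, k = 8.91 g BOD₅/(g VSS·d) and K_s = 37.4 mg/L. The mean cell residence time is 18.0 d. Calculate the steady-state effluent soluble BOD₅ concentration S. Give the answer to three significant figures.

S ≈ 0.985 mg/L

For a completely mixed reactor with recycle the Lawrence–McCarty relation gives S = K_s·(1 + k_d·θ_c) / [θ_c·(Y·k − k_d) − 1] = 37.4 × (1 + 0.0654 × 18.0) / [18.0 × (0.529 × 8.91 − 0.0654) − 1] = 81.43 / 82.66 = 0.9850 mg/L.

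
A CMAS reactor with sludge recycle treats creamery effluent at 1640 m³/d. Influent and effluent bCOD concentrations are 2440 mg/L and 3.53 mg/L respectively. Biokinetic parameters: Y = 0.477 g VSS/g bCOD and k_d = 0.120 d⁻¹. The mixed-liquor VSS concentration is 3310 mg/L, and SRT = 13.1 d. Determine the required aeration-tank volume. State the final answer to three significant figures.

V ≈ 2930 m³

From the SRT design equation V = Y Q (S₀−S) θ_c / [X (1 + k_d θ_c)] = 0.477 × 1640 × (2440 − 3.53) × 13.1 / [3310 × (1 + 0.120 × 13.1)] = 2.5×10^7 / 8513 = 2933 m³.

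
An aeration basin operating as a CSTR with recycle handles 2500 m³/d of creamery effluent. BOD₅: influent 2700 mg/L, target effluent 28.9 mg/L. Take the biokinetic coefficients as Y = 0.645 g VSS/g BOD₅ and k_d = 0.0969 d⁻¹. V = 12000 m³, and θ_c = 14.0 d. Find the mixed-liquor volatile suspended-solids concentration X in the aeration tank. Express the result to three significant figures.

X ≈ 2130 mg/L

From V·X·(1 + k_d·θ_c) = Y·Q·(S₀ − S)·θ_c: X = 0.645 × 2500 × (2700 − 28.9) × 14.0 / [12000 × (1 + 0.0969 × 14.0)] = 2132 mg/L.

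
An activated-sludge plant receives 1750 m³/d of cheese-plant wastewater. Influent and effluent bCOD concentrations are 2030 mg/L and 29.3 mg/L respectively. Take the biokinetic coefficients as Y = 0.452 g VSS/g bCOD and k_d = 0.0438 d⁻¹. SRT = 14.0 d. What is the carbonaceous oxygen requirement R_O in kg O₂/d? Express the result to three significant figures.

The observed yield is Y_obs = Y/(1 + k_d·θ_c) = 0.452 / (1 + 0.0438 × 14.0) = 0.452 / 1.613 = 0.2802 g VSS per g bCOD removed.
ΔS = 2030 − 29.3 = 2001 mg/L, so the substrate removal rate is 1750 × 2001/1000 = 3501 kg bCOD/d.
P_X = Y_obs·Q·(S₀ − S) = 0.2802 × 3501 = 981.0 kg VSS/d.
R_O = Q·(S₀ − S) − 1.42·P_X = 3501 − 1.42 × 981.0 = 2108 kg O₂/d.

R_O ≈ 2110 kg O₂/d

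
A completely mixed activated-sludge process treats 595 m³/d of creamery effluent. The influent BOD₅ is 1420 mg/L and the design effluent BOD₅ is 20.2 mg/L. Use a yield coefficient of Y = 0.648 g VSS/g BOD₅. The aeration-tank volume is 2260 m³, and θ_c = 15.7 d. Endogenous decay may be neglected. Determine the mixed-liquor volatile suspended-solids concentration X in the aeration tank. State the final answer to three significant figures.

X ≈ 3750 mg/L

Without decay, X = Y Q (S₀−S) θ_c / V = 0.648 × 595 × (1420 − 20.2) × 15.7 / 2260 = 3749 mg/L.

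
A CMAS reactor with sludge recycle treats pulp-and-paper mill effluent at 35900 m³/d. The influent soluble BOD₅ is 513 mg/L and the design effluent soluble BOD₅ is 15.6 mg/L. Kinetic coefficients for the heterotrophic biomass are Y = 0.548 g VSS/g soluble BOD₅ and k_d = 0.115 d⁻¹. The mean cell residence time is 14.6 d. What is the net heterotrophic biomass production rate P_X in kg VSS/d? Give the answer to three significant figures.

P_X ≈ 3650 kg VSS/d

Correct the yield for decay: Y_obs = Y/(1 + k_d θ_c) = 0.548 / (1 + 0.115 × 14.6) = 0.548 / 2.679 = 0.2046.
Substrate removed = Q·(S₀ − S) = 35900 m³/d × (513 − 15.6) g/m³ = 1.79×10^7 g/d = 17857 kg/d.
Biomass produced: P_X = Y_obs·Q·ΔS = 0.2046 × 17857 ≈ 3653 kg VSS/d.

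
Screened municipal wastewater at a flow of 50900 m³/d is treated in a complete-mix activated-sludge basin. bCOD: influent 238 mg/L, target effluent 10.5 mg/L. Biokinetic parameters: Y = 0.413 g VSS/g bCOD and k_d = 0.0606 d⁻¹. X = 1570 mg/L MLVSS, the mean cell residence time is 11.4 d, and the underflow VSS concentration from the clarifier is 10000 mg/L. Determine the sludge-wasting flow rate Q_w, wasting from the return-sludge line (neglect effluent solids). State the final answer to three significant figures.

Rearranging the biomass balance for a CMAS with decay, V = Y·Q·ΔS·θ_c / [X·(1+k_d θ_c)] = 0.413 × 50900 × (238 − 10.5) × 11.4 / [1570 × (1 + 0.0606 × 11.4)] = 5.45×10^7 / 2655 = 20538 m³.
Q_w = (V·X)/(θ_c X_r) = 20538 × 1570 / (11.4 × 10000) = 282.8 m³/d.

Q_w ≈ 283 m³/d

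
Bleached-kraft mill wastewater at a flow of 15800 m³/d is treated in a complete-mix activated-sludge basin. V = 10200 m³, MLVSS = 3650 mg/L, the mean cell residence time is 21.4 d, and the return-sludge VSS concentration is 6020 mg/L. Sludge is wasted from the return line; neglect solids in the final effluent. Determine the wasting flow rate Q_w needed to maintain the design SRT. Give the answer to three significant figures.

Q_w ≈ 289 m³/d

θ_c = V·X/(Q_w·X_r) when wasting from the recycle, so Q_w = V·X/(θ_c·X_r) = 10200 × 3650 / (21.4 × 6020) = 289.0 m³/d.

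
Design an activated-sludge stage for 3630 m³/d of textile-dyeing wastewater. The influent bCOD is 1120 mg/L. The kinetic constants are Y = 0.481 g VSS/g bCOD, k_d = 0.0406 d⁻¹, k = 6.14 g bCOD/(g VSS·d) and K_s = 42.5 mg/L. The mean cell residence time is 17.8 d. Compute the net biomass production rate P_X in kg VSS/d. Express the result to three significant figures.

For a completely mixed reactor with recycle the Lawrence–McCarty relation gives S = K_s·(1 + k_d·θ_c) / [θ_c·(Y·k − k_d) − 1] = 42.5 × (1 + 0.0406 × 17.8) / [17.8 × (0.481 × 6.14 − 0.0406) − 1] = 73.21 / 50.85 = 1.440 mg/L.
The observed yield is Y_obs = Y/(1 + k_d·θ_c) = 0.481 / (1 + 0.0406 × 17.8) = 0.481 / 1.723 = 0.2792 g VSS per g bCOD removed.
ΔS = 1120 − 1.44 = 1119 mg/L, so the substrate removal rate is 3630 × 1119/1000 = 4060 kg bCOD/d.
Biomass produced: P_X = Y_obs·Q·ΔS = 0.2792 × 4060 ≈ 1134 kg VSS/d.

P_X ≈ 1130 kg VSS/d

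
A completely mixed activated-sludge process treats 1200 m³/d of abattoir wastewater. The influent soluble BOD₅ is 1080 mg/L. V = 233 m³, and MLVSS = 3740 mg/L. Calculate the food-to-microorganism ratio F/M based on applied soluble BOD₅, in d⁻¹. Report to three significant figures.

F/M ≈ 1.49 d⁻¹

Food-to-microorganism ratio F/M = Q S₀ / (V X) = 1200 × 1080 / (233.0 × 3740) = 1.487 d⁻¹.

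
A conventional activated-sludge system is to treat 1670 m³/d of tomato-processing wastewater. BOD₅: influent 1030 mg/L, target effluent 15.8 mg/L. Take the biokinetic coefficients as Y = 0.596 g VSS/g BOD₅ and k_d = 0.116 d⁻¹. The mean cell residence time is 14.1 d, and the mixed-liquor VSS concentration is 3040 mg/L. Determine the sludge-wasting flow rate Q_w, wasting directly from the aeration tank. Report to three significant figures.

Q_w ≈ 126 m³/d

Rearranging the biomass balance for a CMAS with decay, V = Y·Q·ΔS·θ_c / [X·(1+k_d θ_c)] = 0.596 × 1670 × (1030 − 15.8) × 14.1 / [3040 × (1 + 0.116 × 14.1)] = 1.42×10^7 / 8012 = 1776 m³.
For wasting at MLVSS concentration, Q_w = V/θ_c = 1776/14.1 = 126.0 m³/d.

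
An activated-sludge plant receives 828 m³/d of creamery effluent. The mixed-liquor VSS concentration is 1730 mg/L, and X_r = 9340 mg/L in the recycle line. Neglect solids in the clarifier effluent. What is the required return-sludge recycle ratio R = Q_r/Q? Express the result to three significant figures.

R = Q_r/Q = X/(X_r − X) = 1730 / (9340 − 1730) = 0.2273.

R ≈ 0.227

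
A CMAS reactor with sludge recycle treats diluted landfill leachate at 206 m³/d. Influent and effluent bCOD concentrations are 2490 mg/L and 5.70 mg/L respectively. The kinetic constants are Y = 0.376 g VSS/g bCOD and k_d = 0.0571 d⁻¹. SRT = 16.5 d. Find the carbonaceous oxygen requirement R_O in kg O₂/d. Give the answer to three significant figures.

Y_obs = Y / (1 + k_d θ_c) = 0.376 / (1 + 0.0571 × 16.5) = 0.376 / 1.942 = 0.1936.
Mass of bCOD removed per day: Q(S₀ − S) = 206 × 2484 g/m³ = 511.8 kg/d.
Biomass synthesised: P_X = Y_obs × 511.8 = 99.08 kg VSS/d.
Carbonaceous O₂ demand = substrate oxidised − cell-mass equivalent = 511.8 − 1.42 × 99.08 = 371.1 kg O₂/d.

R_O ≈ 371 kg O₂/d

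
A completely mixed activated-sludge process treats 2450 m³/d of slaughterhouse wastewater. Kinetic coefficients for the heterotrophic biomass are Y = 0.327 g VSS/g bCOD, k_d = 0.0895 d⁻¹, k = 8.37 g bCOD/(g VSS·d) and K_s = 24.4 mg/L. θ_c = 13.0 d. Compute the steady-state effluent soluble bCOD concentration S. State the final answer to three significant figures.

Effluent substrate depends only on kinetics and SRT: S = K_s(1 + k_d θ_c) / [θ_c(Yk − k_d) − 1] = 24.4 × (1 + 0.0895 × 13.0) / [13.0 × (0.327 × 8.37 − 0.0895) − 1] = 52.79 / 33.42 = 1.580 mg/L.

S ≈ 1.58 mg/L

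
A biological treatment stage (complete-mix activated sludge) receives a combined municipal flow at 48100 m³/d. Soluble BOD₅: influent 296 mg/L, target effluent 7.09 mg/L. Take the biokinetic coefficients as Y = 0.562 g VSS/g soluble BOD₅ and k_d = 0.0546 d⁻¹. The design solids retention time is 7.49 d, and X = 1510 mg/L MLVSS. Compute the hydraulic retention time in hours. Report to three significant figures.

From the SRT design equation V = Y Q (S₀−S) θ_c / [X (1 + k_d θ_c)] = 0.562 × 48100 × (296 − 7.09) × 7.49 / [1510 × (1 + 0.0546 × 7.49)] = 5.85×10^7 / 2128 = 27495 m³.
HRT = V/Q = 27495 m³ / 48100 m³·d⁻¹ = 0.5716 d × 24 = 13.72 h.

τ ≈ 13.7 h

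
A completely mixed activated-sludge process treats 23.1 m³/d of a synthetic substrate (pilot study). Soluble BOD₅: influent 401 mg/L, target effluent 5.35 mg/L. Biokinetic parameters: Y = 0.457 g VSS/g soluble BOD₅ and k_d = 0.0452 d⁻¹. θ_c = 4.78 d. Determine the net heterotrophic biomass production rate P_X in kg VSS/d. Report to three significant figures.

P_X ≈ 3.43 kg VSS/d

Correct the yield for decay: Y_obs = Y/(1 + k_d θ_c) = 0.457 / (1 + 0.0452 × 4.78) = 0.457 / 1.216 = 0.3758.
ΔS = 401 − 5.35 = 395.6 mg/L, so the substrate removal rate is 23.1 × 395.6/1000 = 9.140 kg soluble BOD₅/d.
So the net sludge growth is P_X = 0.3758 × 9.140 = 3.435 kg VSS/d.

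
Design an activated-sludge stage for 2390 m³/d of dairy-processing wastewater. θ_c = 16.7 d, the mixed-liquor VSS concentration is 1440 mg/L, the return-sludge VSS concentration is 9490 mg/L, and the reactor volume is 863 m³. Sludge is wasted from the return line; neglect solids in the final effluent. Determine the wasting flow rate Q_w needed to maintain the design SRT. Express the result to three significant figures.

Q_w ≈ 7.84 m³/d

θ_c = V·X/(Q_w·X_r) when wasting from the recycle, so Q_w = V·X/(θ_c·X_r) = 863.0 × 1440 / (16.7 × 9490) = 7.841 m³/d.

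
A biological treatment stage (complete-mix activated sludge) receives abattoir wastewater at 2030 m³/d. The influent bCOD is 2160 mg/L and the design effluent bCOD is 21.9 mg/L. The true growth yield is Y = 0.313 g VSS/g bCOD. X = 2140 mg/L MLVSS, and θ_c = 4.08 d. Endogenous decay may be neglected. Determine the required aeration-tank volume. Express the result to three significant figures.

V·X = Y·Q·ΔS·θ_c gives V = 0.313 × 2030 × (2160 − 21.9) × 4.08 / 2140 = 2590 m³.

V ≈ 2590 m³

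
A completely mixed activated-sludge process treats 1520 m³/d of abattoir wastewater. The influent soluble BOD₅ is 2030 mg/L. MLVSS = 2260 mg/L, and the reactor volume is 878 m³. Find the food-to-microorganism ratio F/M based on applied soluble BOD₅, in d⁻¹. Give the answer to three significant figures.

F/M ≈ 1.56 d⁻¹

F/M = applied load / biomass = Q·S₀/(V·X) = 1520 × 2030 / (878.0 × 2260) = 1.555 d⁻¹.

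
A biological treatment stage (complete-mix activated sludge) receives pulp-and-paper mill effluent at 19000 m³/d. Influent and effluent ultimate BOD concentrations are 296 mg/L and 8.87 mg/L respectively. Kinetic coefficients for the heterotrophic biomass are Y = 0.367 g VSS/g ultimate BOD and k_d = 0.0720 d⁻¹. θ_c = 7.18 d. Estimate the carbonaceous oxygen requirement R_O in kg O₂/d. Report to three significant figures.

Correct the yield for decay: Y_obs = Y/(1 + k_d θ_c) = 0.367 / (1 + 0.0720 × 7.18) = 0.367 / 1.517 = 0.2419.
ΔS = 296 − 8.87 = 287.1 mg/L, so the substrate removal rate is 19000 × 287.1/1000 = 5455 kg ultimate BOD/d.
Biomass synthesised: P_X = Y_obs × 5455 = 1320 kg VSS/d.
R_O = Q·(S₀ − S) − 1.42·P_X = 5455 − 1.42 × 1320 = 3581 kg O₂/d.

R_O ≈ 3580 kg O₂/d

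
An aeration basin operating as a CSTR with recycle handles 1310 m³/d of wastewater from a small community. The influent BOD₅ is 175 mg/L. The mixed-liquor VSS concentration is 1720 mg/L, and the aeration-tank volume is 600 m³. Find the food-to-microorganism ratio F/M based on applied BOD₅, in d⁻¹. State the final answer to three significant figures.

F/M ≈ 0.222 d⁻¹

Food-to-microorganism ratio F/M = Q S₀ / (V X) = 1310 × 175 / (600.0 × 1720) = 0.2221 d⁻¹.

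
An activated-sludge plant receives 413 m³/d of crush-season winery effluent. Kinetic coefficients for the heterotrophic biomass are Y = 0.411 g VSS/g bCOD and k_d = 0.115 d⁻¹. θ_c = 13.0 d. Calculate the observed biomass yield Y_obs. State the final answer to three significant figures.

Correct the yield for decay: Y_obs = Y/(1 + k_d θ_c) = 0.411 / (1 + 0.115 × 13.0) = 0.411 / 2.495 = 0.1647.

Y_obs ≈ 0.165 g VSS/g bCOD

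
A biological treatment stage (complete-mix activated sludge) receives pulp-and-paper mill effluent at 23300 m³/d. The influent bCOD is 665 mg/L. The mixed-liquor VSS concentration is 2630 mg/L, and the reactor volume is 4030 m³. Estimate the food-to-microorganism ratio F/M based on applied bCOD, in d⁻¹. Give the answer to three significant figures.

F/M ≈ 1.46 d⁻¹

F/M = Q·S₀ / (V·X) = 23300 × 665 / (4030 × 2630) = 1.462 g bCOD·(g VSS·d)⁻¹.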